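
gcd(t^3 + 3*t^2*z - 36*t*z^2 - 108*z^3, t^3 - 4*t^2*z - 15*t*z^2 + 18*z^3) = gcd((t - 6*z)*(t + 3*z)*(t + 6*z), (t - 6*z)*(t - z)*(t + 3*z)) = -t^2 + 3*t*z + 18*z^2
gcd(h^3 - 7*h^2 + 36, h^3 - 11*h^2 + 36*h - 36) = h^2 - 9*h + 18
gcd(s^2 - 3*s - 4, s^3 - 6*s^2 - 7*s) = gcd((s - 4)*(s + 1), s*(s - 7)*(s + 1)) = s + 1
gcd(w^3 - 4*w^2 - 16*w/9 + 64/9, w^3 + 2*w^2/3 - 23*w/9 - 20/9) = w + 4/3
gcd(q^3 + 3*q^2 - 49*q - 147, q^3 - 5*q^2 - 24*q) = q + 3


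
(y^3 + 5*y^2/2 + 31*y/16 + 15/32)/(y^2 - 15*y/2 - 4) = (y^2 + 2*y + 15/16)/(y - 8)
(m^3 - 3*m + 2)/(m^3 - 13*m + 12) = (m^2 + m - 2)/(m^2 + m - 12)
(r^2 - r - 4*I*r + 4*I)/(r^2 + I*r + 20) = (r - 1)/(r + 5*I)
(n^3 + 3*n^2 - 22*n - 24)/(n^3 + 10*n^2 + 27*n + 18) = (n - 4)/(n + 3)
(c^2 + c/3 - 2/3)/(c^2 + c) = (c - 2/3)/c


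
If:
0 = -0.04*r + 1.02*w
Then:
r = 25.5*w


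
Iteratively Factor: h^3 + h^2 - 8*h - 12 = (h + 2)*(h^2 - h - 6) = (h - 3)*(h + 2)*(h + 2)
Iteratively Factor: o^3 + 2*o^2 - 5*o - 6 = (o - 2)*(o^2 + 4*o + 3) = (o - 2)*(o + 3)*(o + 1)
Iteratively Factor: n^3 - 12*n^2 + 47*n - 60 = (n - 5)*(n^2 - 7*n + 12) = (n - 5)*(n - 4)*(n - 3)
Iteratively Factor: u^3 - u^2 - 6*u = (u - 3)*(u^2 + 2*u) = u*(u - 3)*(u + 2)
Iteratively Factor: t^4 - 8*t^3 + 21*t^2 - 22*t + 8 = (t - 1)*(t^3 - 7*t^2 + 14*t - 8) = (t - 1)^2*(t^2 - 6*t + 8) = (t - 2)*(t - 1)^2*(t - 4)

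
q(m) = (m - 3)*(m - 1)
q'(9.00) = 14.00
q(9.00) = 48.00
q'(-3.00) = -10.00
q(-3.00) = 24.00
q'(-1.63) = -7.26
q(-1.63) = 12.18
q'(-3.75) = -11.50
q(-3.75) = 32.06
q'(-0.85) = -5.70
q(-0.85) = 7.12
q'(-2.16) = -8.32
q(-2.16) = 16.31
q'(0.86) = -2.28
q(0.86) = 0.30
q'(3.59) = 3.18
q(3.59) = 1.53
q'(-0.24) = -4.48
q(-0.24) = 4.02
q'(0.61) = -2.78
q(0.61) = 0.93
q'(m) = 2*m - 4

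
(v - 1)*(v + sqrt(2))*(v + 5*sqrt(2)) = v^3 - v^2 + 6*sqrt(2)*v^2 - 6*sqrt(2)*v + 10*v - 10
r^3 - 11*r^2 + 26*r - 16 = (r - 8)*(r - 2)*(r - 1)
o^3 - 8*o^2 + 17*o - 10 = (o - 5)*(o - 2)*(o - 1)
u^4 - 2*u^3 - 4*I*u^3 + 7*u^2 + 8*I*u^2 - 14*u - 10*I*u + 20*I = (u - 2)*(u - 5*I)*(u - I)*(u + 2*I)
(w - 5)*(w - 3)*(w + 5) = w^3 - 3*w^2 - 25*w + 75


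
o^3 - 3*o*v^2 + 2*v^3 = (o - v)^2*(o + 2*v)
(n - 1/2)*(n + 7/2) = n^2 + 3*n - 7/4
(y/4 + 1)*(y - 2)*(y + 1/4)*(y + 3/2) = y^4/4 + 15*y^3/16 - 33*y^2/32 - 53*y/16 - 3/4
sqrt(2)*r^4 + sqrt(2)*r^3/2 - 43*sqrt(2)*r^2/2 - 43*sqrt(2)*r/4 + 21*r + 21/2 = (r - 3*sqrt(2))*(r - sqrt(2)/2)*(r + 7*sqrt(2)/2)*(sqrt(2)*r + sqrt(2)/2)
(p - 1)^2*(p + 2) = p^3 - 3*p + 2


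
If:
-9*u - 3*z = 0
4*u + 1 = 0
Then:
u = -1/4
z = 3/4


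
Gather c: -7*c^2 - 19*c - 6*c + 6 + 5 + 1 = -7*c^2 - 25*c + 12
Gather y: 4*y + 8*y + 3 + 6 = 12*y + 9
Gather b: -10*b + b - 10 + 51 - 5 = 36 - 9*b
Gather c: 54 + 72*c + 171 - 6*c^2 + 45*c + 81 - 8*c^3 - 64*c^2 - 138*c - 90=-8*c^3 - 70*c^2 - 21*c + 216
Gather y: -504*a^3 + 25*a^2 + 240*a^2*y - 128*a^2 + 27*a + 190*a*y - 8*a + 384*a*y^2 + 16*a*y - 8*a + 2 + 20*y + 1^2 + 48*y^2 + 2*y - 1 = -504*a^3 - 103*a^2 + 11*a + y^2*(384*a + 48) + y*(240*a^2 + 206*a + 22) + 2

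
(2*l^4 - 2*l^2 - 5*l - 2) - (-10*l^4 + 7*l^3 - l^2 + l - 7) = 12*l^4 - 7*l^3 - l^2 - 6*l + 5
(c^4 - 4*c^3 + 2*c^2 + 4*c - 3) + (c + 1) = c^4 - 4*c^3 + 2*c^2 + 5*c - 2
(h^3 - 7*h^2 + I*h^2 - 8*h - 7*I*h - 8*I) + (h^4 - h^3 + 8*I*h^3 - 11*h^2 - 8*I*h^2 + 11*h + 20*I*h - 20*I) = h^4 + 8*I*h^3 - 18*h^2 - 7*I*h^2 + 3*h + 13*I*h - 28*I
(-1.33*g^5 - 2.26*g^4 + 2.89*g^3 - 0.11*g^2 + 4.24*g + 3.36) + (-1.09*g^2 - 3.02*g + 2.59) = -1.33*g^5 - 2.26*g^4 + 2.89*g^3 - 1.2*g^2 + 1.22*g + 5.95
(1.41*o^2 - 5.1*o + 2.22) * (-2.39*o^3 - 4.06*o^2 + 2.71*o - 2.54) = -3.3699*o^5 + 6.4644*o^4 + 19.2213*o^3 - 26.4156*o^2 + 18.9702*o - 5.6388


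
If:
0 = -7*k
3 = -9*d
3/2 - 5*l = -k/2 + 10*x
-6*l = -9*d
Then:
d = -1/3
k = 0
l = -1/2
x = 2/5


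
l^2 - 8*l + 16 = (l - 4)^2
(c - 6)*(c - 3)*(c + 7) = c^3 - 2*c^2 - 45*c + 126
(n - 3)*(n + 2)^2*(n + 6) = n^4 + 7*n^3 - 2*n^2 - 60*n - 72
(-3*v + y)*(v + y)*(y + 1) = -3*v^2*y - 3*v^2 - 2*v*y^2 - 2*v*y + y^3 + y^2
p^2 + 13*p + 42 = (p + 6)*(p + 7)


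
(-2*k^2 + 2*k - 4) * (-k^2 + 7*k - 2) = 2*k^4 - 16*k^3 + 22*k^2 - 32*k + 8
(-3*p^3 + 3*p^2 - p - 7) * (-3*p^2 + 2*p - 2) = 9*p^5 - 15*p^4 + 15*p^3 + 13*p^2 - 12*p + 14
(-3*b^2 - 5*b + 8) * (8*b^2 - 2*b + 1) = -24*b^4 - 34*b^3 + 71*b^2 - 21*b + 8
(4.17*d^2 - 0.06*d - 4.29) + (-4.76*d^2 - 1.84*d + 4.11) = -0.59*d^2 - 1.9*d - 0.18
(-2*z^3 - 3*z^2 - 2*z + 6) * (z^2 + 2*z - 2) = -2*z^5 - 7*z^4 - 4*z^3 + 8*z^2 + 16*z - 12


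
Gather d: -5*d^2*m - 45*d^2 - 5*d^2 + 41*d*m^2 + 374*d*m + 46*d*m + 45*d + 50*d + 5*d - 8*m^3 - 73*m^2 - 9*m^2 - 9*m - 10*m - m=d^2*(-5*m - 50) + d*(41*m^2 + 420*m + 100) - 8*m^3 - 82*m^2 - 20*m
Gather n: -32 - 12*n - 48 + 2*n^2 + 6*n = 2*n^2 - 6*n - 80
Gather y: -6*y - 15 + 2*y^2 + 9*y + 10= 2*y^2 + 3*y - 5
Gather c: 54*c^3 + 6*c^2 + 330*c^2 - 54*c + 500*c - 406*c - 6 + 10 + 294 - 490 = 54*c^3 + 336*c^2 + 40*c - 192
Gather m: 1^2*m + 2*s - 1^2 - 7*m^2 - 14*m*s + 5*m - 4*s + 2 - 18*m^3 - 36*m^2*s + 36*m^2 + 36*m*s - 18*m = -18*m^3 + m^2*(29 - 36*s) + m*(22*s - 12) - 2*s + 1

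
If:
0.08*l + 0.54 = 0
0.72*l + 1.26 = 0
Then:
No Solution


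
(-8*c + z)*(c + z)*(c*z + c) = -8*c^3*z - 8*c^3 - 7*c^2*z^2 - 7*c^2*z + c*z^3 + c*z^2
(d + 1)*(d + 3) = d^2 + 4*d + 3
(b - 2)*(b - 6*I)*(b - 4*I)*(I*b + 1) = I*b^4 + 11*b^3 - 2*I*b^3 - 22*b^2 - 34*I*b^2 - 24*b + 68*I*b + 48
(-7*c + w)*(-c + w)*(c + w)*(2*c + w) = 14*c^4 + 5*c^3*w - 15*c^2*w^2 - 5*c*w^3 + w^4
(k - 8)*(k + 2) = k^2 - 6*k - 16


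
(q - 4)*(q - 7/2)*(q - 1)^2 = q^4 - 19*q^3/2 + 30*q^2 - 71*q/2 + 14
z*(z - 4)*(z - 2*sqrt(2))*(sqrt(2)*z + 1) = sqrt(2)*z^4 - 4*sqrt(2)*z^3 - 3*z^3 - 2*sqrt(2)*z^2 + 12*z^2 + 8*sqrt(2)*z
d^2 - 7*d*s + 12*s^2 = (d - 4*s)*(d - 3*s)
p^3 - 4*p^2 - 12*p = p*(p - 6)*(p + 2)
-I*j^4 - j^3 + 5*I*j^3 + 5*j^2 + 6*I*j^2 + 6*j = j*(j - 6)*(j - I)*(-I*j - I)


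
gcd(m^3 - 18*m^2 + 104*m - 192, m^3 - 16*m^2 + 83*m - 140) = m - 4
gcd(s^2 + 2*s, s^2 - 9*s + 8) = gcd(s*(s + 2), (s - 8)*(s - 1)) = 1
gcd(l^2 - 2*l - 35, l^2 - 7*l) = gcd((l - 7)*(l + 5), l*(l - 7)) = l - 7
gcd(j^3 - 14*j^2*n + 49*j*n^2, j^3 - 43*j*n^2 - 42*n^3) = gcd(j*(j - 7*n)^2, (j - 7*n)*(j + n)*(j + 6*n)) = j - 7*n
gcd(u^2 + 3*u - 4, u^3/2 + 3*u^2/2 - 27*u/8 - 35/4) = 1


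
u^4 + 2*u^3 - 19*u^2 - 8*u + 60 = (u - 3)*(u - 2)*(u + 2)*(u + 5)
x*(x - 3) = x^2 - 3*x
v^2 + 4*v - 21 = (v - 3)*(v + 7)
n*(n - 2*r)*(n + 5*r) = n^3 + 3*n^2*r - 10*n*r^2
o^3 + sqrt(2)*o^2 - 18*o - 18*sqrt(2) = (o - 3*sqrt(2))*(o + sqrt(2))*(o + 3*sqrt(2))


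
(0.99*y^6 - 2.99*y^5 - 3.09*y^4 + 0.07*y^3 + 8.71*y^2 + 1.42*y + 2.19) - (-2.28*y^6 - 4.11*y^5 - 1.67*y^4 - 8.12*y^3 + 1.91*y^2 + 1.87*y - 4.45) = 3.27*y^6 + 1.12*y^5 - 1.42*y^4 + 8.19*y^3 + 6.8*y^2 - 0.45*y + 6.64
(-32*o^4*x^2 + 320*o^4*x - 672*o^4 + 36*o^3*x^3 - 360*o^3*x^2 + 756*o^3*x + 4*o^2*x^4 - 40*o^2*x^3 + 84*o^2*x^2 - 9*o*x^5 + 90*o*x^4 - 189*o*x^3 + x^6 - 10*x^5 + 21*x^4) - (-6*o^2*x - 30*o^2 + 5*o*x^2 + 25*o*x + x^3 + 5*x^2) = -32*o^4*x^2 + 320*o^4*x - 672*o^4 + 36*o^3*x^3 - 360*o^3*x^2 + 756*o^3*x + 4*o^2*x^4 - 40*o^2*x^3 + 84*o^2*x^2 + 6*o^2*x + 30*o^2 - 9*o*x^5 + 90*o*x^4 - 189*o*x^3 - 5*o*x^2 - 25*o*x + x^6 - 10*x^5 + 21*x^4 - x^3 - 5*x^2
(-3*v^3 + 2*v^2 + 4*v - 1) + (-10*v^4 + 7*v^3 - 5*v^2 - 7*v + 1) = -10*v^4 + 4*v^3 - 3*v^2 - 3*v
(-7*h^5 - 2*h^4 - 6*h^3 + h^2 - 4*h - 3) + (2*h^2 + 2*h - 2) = -7*h^5 - 2*h^4 - 6*h^3 + 3*h^2 - 2*h - 5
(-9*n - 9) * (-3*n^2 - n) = 27*n^3 + 36*n^2 + 9*n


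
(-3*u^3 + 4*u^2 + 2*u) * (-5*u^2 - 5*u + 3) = 15*u^5 - 5*u^4 - 39*u^3 + 2*u^2 + 6*u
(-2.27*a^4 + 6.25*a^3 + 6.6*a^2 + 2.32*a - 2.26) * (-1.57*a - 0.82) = 3.5639*a^5 - 7.9511*a^4 - 15.487*a^3 - 9.0544*a^2 + 1.6458*a + 1.8532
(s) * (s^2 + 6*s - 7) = s^3 + 6*s^2 - 7*s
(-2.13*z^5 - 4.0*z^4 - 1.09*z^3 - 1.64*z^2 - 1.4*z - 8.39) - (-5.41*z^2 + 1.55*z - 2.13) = -2.13*z^5 - 4.0*z^4 - 1.09*z^3 + 3.77*z^2 - 2.95*z - 6.26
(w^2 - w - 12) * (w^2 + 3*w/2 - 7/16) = w^4 + w^3/2 - 223*w^2/16 - 281*w/16 + 21/4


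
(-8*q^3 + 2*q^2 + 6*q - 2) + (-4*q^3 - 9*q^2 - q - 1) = -12*q^3 - 7*q^2 + 5*q - 3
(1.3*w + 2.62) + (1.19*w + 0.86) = 2.49*w + 3.48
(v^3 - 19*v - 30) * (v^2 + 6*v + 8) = v^5 + 6*v^4 - 11*v^3 - 144*v^2 - 332*v - 240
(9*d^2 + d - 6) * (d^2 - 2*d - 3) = 9*d^4 - 17*d^3 - 35*d^2 + 9*d + 18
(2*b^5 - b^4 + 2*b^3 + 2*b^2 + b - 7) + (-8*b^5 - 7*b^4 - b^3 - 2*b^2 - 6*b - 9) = -6*b^5 - 8*b^4 + b^3 - 5*b - 16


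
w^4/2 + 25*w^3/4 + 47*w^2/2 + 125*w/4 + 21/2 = (w/2 + 1)*(w + 1/2)*(w + 3)*(w + 7)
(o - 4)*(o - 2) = o^2 - 6*o + 8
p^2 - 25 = (p - 5)*(p + 5)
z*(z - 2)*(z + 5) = z^3 + 3*z^2 - 10*z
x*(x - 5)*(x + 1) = x^3 - 4*x^2 - 5*x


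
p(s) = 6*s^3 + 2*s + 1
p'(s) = 18*s^2 + 2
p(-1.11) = -9.43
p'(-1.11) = 24.18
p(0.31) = 1.80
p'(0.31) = 3.73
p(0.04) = 1.08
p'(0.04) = 2.03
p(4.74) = 649.46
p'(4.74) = 406.42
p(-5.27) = -887.72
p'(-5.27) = 501.91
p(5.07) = 793.08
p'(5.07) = 464.69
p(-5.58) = -1052.61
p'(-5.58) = 562.46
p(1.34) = 18.12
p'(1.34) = 34.32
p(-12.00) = -10391.00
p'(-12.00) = 2594.00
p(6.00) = 1309.00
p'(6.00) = 650.00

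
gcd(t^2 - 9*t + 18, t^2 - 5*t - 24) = 1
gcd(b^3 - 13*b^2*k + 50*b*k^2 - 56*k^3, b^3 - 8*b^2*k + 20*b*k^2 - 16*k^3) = b^2 - 6*b*k + 8*k^2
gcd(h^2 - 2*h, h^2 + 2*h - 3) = 1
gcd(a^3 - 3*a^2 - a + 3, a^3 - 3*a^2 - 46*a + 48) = a - 1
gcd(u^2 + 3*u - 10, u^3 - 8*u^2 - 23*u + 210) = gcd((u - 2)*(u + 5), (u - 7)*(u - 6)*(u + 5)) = u + 5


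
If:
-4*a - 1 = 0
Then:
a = -1/4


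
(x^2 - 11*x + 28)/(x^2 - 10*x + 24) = (x - 7)/(x - 6)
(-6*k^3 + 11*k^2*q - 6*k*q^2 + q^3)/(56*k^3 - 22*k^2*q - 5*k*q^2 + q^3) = (3*k^2 - 4*k*q + q^2)/(-28*k^2 - 3*k*q + q^2)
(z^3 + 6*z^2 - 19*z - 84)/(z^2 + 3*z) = z + 3 - 28/z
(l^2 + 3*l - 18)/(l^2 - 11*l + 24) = (l + 6)/(l - 8)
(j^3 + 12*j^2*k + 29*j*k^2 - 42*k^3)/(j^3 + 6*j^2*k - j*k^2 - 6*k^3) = (j + 7*k)/(j + k)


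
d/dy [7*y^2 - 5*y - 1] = 14*y - 5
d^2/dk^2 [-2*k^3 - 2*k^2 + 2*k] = -12*k - 4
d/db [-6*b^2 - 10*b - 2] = -12*b - 10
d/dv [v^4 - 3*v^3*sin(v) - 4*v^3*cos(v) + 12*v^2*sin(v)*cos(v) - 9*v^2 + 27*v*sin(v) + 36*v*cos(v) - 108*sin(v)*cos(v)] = 4*v^3*sin(v) - 3*v^3*cos(v) + 4*v^3 - 9*v^2*sin(v) - 12*v^2*cos(v) + 12*v^2*cos(2*v) - 36*v*sin(v) + 12*v*sin(2*v) + 27*v*cos(v) - 18*v + 27*sin(v) + 36*cos(v) - 108*cos(2*v)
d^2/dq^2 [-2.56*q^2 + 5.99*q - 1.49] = -5.12000000000000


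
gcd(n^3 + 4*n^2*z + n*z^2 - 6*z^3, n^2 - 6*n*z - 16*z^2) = n + 2*z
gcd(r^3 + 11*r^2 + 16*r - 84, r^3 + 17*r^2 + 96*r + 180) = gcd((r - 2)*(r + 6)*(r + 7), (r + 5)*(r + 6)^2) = r + 6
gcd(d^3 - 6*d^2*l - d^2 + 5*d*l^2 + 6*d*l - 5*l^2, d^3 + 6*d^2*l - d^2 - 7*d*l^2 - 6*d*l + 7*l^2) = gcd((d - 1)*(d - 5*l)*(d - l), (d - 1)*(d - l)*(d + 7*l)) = d^2 - d*l - d + l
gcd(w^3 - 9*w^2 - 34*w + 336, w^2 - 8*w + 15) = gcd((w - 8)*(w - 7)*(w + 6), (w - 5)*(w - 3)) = 1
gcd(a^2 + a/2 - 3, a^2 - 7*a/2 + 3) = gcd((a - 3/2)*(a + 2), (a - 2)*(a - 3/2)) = a - 3/2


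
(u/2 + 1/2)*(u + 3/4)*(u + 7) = u^3/2 + 35*u^2/8 + 13*u/2 + 21/8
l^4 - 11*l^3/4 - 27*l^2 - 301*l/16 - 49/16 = (l - 7)*(l + 1/4)*(l + 1/2)*(l + 7/2)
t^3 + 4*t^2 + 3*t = t*(t + 1)*(t + 3)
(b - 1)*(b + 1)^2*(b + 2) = b^4 + 3*b^3 + b^2 - 3*b - 2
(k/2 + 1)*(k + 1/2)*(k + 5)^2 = k^4/2 + 25*k^3/4 + 51*k^2/2 + 145*k/4 + 25/2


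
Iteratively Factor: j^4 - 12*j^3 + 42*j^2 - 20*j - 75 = (j - 5)*(j^3 - 7*j^2 + 7*j + 15) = (j - 5)*(j + 1)*(j^2 - 8*j + 15) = (j - 5)*(j - 3)*(j + 1)*(j - 5)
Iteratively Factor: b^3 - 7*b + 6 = (b - 1)*(b^2 + b - 6) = (b - 1)*(b + 3)*(b - 2)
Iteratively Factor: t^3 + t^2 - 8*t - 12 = (t + 2)*(t^2 - t - 6) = (t + 2)^2*(t - 3)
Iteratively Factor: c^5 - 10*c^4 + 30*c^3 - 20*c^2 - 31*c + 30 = (c - 2)*(c^4 - 8*c^3 + 14*c^2 + 8*c - 15) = (c - 5)*(c - 2)*(c^3 - 3*c^2 - c + 3) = (c - 5)*(c - 2)*(c - 1)*(c^2 - 2*c - 3) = (c - 5)*(c - 2)*(c - 1)*(c + 1)*(c - 3)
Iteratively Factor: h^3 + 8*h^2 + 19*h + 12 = (h + 1)*(h^2 + 7*h + 12) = (h + 1)*(h + 4)*(h + 3)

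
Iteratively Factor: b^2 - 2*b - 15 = (b + 3)*(b - 5)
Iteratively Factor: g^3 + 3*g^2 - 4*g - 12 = (g + 2)*(g^2 + g - 6) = (g - 2)*(g + 2)*(g + 3)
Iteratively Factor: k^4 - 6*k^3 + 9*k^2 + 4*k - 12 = (k - 2)*(k^3 - 4*k^2 + k + 6) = (k - 3)*(k - 2)*(k^2 - k - 2) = (k - 3)*(k - 2)^2*(k + 1)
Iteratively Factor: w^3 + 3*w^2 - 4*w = (w + 4)*(w^2 - w) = (w - 1)*(w + 4)*(w)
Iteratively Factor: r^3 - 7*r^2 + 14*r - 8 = (r - 2)*(r^2 - 5*r + 4) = (r - 4)*(r - 2)*(r - 1)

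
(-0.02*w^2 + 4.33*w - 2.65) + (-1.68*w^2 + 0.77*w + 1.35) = -1.7*w^2 + 5.1*w - 1.3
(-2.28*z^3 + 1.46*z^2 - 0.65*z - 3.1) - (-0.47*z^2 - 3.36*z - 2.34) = -2.28*z^3 + 1.93*z^2 + 2.71*z - 0.76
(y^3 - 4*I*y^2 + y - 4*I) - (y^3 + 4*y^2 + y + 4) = -4*y^2 - 4*I*y^2 - 4 - 4*I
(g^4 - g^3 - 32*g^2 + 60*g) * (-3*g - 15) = -3*g^5 - 12*g^4 + 111*g^3 + 300*g^2 - 900*g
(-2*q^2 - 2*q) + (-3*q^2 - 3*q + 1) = -5*q^2 - 5*q + 1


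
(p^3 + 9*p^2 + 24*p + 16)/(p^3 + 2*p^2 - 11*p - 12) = (p + 4)/(p - 3)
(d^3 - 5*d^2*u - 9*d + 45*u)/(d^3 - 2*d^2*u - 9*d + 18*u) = (-d + 5*u)/(-d + 2*u)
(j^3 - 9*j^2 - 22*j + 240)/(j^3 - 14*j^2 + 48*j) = (j + 5)/j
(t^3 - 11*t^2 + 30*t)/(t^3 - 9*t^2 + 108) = t*(t - 5)/(t^2 - 3*t - 18)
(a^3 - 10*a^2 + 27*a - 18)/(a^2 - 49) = (a^3 - 10*a^2 + 27*a - 18)/(a^2 - 49)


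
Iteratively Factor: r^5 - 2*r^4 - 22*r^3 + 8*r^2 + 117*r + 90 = (r - 3)*(r^4 + r^3 - 19*r^2 - 49*r - 30) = (r - 5)*(r - 3)*(r^3 + 6*r^2 + 11*r + 6) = (r - 5)*(r - 3)*(r + 3)*(r^2 + 3*r + 2) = (r - 5)*(r - 3)*(r + 2)*(r + 3)*(r + 1)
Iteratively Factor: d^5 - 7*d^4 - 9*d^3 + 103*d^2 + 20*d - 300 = (d - 5)*(d^4 - 2*d^3 - 19*d^2 + 8*d + 60) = (d - 5)*(d + 3)*(d^3 - 5*d^2 - 4*d + 20) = (d - 5)*(d - 2)*(d + 3)*(d^2 - 3*d - 10) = (d - 5)^2*(d - 2)*(d + 3)*(d + 2)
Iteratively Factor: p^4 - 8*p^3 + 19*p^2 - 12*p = (p)*(p^3 - 8*p^2 + 19*p - 12) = p*(p - 1)*(p^2 - 7*p + 12) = p*(p - 3)*(p - 1)*(p - 4)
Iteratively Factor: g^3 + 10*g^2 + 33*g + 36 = (g + 4)*(g^2 + 6*g + 9) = (g + 3)*(g + 4)*(g + 3)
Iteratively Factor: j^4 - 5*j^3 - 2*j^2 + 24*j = (j + 2)*(j^3 - 7*j^2 + 12*j) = (j - 4)*(j + 2)*(j^2 - 3*j) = j*(j - 4)*(j + 2)*(j - 3)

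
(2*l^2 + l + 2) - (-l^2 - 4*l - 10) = 3*l^2 + 5*l + 12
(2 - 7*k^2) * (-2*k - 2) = 14*k^3 + 14*k^2 - 4*k - 4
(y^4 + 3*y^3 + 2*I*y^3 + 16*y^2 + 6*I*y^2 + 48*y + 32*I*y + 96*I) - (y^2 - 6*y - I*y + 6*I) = y^4 + 3*y^3 + 2*I*y^3 + 15*y^2 + 6*I*y^2 + 54*y + 33*I*y + 90*I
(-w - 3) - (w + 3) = -2*w - 6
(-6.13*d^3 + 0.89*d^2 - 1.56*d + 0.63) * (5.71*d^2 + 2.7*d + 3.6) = -35.0023*d^5 - 11.4691*d^4 - 28.5726*d^3 + 2.5893*d^2 - 3.915*d + 2.268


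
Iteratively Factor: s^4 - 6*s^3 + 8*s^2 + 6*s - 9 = (s - 1)*(s^3 - 5*s^2 + 3*s + 9) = (s - 3)*(s - 1)*(s^2 - 2*s - 3) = (s - 3)^2*(s - 1)*(s + 1)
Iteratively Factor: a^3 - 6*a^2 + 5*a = (a)*(a^2 - 6*a + 5) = a*(a - 5)*(a - 1)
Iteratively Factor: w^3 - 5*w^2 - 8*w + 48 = (w - 4)*(w^2 - w - 12) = (w - 4)^2*(w + 3)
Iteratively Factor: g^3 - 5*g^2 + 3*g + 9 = (g - 3)*(g^2 - 2*g - 3) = (g - 3)*(g + 1)*(g - 3)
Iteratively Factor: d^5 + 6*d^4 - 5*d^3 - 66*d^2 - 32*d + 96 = (d + 2)*(d^4 + 4*d^3 - 13*d^2 - 40*d + 48) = (d + 2)*(d + 4)*(d^3 - 13*d + 12) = (d + 2)*(d + 4)^2*(d^2 - 4*d + 3) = (d - 3)*(d + 2)*(d + 4)^2*(d - 1)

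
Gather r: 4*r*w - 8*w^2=4*r*w - 8*w^2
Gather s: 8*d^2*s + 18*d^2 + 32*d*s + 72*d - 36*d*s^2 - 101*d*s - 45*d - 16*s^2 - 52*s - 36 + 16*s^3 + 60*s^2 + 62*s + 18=18*d^2 + 27*d + 16*s^3 + s^2*(44 - 36*d) + s*(8*d^2 - 69*d + 10) - 18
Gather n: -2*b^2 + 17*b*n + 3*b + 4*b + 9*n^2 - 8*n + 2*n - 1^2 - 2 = -2*b^2 + 7*b + 9*n^2 + n*(17*b - 6) - 3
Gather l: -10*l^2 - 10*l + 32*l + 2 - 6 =-10*l^2 + 22*l - 4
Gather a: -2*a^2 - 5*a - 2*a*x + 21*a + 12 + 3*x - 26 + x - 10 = -2*a^2 + a*(16 - 2*x) + 4*x - 24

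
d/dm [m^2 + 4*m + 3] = 2*m + 4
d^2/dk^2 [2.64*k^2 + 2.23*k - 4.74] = 5.28000000000000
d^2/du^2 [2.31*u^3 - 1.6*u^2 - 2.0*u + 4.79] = 13.86*u - 3.2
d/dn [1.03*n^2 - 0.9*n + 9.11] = 2.06*n - 0.9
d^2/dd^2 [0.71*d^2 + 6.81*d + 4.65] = 1.42000000000000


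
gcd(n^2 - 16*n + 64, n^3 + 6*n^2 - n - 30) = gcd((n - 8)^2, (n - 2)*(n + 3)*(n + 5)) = 1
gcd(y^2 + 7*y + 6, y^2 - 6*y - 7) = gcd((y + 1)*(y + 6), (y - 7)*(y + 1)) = y + 1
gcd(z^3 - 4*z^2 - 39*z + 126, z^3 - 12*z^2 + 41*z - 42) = z^2 - 10*z + 21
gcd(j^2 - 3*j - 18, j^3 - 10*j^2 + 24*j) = j - 6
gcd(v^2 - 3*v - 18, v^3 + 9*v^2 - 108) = 1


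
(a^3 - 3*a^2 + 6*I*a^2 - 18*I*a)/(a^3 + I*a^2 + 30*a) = (a - 3)/(a - 5*I)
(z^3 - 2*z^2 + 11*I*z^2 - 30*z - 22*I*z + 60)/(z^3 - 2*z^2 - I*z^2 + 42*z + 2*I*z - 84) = (z + 5*I)/(z - 7*I)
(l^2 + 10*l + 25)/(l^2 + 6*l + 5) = (l + 5)/(l + 1)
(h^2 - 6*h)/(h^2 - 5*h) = (h - 6)/(h - 5)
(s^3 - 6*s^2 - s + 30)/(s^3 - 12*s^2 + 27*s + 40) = (s^2 - s - 6)/(s^2 - 7*s - 8)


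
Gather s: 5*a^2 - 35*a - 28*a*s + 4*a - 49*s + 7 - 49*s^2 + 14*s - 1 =5*a^2 - 31*a - 49*s^2 + s*(-28*a - 35) + 6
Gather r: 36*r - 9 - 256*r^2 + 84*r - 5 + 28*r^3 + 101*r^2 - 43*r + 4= 28*r^3 - 155*r^2 + 77*r - 10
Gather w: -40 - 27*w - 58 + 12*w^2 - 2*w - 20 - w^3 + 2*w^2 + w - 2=-w^3 + 14*w^2 - 28*w - 120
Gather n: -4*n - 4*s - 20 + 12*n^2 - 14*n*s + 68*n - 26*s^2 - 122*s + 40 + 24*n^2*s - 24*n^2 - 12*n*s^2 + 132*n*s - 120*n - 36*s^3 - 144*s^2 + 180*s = n^2*(24*s - 12) + n*(-12*s^2 + 118*s - 56) - 36*s^3 - 170*s^2 + 54*s + 20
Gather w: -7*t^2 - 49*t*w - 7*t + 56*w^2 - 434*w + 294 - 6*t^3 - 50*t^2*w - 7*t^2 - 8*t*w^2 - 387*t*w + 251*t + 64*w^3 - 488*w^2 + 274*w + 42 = -6*t^3 - 14*t^2 + 244*t + 64*w^3 + w^2*(-8*t - 432) + w*(-50*t^2 - 436*t - 160) + 336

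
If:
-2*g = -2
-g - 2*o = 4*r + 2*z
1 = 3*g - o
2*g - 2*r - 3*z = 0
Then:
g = 1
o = 2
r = -19/8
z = 9/4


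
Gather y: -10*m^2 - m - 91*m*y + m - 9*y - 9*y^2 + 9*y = -10*m^2 - 91*m*y - 9*y^2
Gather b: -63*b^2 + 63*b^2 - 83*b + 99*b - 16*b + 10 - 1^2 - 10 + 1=0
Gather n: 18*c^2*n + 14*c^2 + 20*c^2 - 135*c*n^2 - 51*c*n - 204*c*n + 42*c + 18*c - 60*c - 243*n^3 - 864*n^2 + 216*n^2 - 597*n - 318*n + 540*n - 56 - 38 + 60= 34*c^2 - 243*n^3 + n^2*(-135*c - 648) + n*(18*c^2 - 255*c - 375) - 34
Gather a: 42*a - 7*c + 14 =42*a - 7*c + 14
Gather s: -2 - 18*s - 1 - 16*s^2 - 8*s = -16*s^2 - 26*s - 3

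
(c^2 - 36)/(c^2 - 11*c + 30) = (c + 6)/(c - 5)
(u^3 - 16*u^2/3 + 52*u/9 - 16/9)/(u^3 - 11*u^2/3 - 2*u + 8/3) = (u - 2/3)/(u + 1)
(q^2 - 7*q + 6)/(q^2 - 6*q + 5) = (q - 6)/(q - 5)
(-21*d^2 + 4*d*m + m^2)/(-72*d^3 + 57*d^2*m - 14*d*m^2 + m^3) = (7*d + m)/(24*d^2 - 11*d*m + m^2)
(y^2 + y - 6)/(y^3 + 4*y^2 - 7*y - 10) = (y + 3)/(y^2 + 6*y + 5)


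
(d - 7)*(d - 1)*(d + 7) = d^3 - d^2 - 49*d + 49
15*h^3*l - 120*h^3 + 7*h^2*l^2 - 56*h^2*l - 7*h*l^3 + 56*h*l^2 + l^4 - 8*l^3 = (-5*h + l)*(-3*h + l)*(h + l)*(l - 8)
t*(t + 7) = t^2 + 7*t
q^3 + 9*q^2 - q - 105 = (q - 3)*(q + 5)*(q + 7)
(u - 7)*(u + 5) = u^2 - 2*u - 35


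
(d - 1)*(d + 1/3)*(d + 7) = d^3 + 19*d^2/3 - 5*d - 7/3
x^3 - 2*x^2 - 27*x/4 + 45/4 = (x - 3)*(x - 3/2)*(x + 5/2)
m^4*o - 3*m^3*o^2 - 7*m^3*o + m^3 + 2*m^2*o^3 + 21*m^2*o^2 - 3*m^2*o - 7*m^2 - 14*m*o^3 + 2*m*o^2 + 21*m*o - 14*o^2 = (m - 7)*(m - 2*o)*(m - o)*(m*o + 1)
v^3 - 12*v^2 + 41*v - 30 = (v - 6)*(v - 5)*(v - 1)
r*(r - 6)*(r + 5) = r^3 - r^2 - 30*r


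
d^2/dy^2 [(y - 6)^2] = 2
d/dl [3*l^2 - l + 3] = 6*l - 1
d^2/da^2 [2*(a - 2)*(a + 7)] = 4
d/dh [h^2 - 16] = 2*h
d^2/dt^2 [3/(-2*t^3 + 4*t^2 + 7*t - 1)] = 6*(2*(3*t - 2)*(2*t^3 - 4*t^2 - 7*t + 1) - (-6*t^2 + 8*t + 7)^2)/(2*t^3 - 4*t^2 - 7*t + 1)^3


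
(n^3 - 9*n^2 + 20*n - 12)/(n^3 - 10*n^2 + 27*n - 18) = (n - 2)/(n - 3)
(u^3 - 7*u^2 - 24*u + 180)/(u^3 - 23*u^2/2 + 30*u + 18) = 2*(u + 5)/(2*u + 1)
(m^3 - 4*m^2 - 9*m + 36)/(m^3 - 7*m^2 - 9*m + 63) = (m - 4)/(m - 7)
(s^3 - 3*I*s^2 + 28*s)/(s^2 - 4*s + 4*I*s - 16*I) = s*(s - 7*I)/(s - 4)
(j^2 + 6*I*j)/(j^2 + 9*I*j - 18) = j/(j + 3*I)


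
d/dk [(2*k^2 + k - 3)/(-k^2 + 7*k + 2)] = (15*k^2 + 2*k + 23)/(k^4 - 14*k^3 + 45*k^2 + 28*k + 4)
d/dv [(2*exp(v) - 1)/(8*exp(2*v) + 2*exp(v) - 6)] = (-8*exp(2*v) + 8*exp(v) - 5)*exp(v)/(2*(16*exp(4*v) + 8*exp(3*v) - 23*exp(2*v) - 6*exp(v) + 9))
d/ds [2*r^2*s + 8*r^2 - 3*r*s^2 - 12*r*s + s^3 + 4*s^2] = 2*r^2 - 6*r*s - 12*r + 3*s^2 + 8*s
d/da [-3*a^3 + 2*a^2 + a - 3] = -9*a^2 + 4*a + 1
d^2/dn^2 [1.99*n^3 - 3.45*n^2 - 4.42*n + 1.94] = 11.94*n - 6.9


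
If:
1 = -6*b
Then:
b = -1/6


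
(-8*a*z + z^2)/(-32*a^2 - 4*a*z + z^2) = z/(4*a + z)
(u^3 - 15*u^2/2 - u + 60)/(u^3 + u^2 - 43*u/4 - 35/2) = 2*(u^2 - 10*u + 24)/(2*u^2 - 3*u - 14)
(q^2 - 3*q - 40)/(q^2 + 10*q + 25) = (q - 8)/(q + 5)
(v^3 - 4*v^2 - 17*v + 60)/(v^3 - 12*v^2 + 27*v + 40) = (v^2 + v - 12)/(v^2 - 7*v - 8)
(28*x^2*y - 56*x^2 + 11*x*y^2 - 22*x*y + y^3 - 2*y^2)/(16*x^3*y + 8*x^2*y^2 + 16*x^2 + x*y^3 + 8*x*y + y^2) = (7*x*y - 14*x + y^2 - 2*y)/(4*x^2*y + x*y^2 + 4*x + y)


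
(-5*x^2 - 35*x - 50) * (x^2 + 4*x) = -5*x^4 - 55*x^3 - 190*x^2 - 200*x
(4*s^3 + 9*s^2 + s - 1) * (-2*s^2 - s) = -8*s^5 - 22*s^4 - 11*s^3 + s^2 + s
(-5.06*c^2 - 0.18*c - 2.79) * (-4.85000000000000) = 24.541*c^2 + 0.873*c + 13.5315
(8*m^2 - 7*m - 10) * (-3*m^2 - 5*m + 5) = -24*m^4 - 19*m^3 + 105*m^2 + 15*m - 50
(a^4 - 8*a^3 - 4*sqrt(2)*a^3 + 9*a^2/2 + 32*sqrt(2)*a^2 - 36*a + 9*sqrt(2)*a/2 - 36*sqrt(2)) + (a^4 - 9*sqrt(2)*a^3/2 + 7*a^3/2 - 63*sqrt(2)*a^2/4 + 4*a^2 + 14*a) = 2*a^4 - 17*sqrt(2)*a^3/2 - 9*a^3/2 + 17*a^2/2 + 65*sqrt(2)*a^2/4 - 22*a + 9*sqrt(2)*a/2 - 36*sqrt(2)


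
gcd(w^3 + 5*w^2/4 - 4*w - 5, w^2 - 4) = w^2 - 4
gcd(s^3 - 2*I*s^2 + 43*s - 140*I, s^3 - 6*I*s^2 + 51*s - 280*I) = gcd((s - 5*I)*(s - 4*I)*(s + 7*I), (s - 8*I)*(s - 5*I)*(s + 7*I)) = s^2 + 2*I*s + 35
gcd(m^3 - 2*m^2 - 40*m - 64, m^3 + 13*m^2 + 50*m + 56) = m^2 + 6*m + 8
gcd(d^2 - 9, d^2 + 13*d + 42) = 1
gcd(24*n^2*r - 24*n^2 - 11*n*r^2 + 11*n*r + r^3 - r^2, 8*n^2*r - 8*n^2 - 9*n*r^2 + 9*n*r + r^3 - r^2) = -8*n*r + 8*n + r^2 - r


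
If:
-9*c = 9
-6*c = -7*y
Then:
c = -1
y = -6/7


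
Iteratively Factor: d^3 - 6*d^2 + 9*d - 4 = (d - 1)*(d^2 - 5*d + 4) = (d - 4)*(d - 1)*(d - 1)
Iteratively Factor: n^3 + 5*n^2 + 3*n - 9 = (n + 3)*(n^2 + 2*n - 3) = (n - 1)*(n + 3)*(n + 3)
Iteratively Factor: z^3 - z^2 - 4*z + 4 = (z + 2)*(z^2 - 3*z + 2) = (z - 2)*(z + 2)*(z - 1)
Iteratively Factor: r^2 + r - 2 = (r - 1)*(r + 2)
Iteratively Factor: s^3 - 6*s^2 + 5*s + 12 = (s - 4)*(s^2 - 2*s - 3) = (s - 4)*(s + 1)*(s - 3)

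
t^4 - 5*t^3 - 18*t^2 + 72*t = t*(t - 6)*(t - 3)*(t + 4)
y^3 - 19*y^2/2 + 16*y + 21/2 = (y - 7)*(y - 3)*(y + 1/2)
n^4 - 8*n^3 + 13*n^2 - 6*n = n*(n - 6)*(n - 1)^2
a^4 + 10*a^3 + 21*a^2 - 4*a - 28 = (a - 1)*(a + 2)^2*(a + 7)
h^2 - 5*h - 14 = (h - 7)*(h + 2)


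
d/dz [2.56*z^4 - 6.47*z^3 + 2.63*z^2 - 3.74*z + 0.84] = 10.24*z^3 - 19.41*z^2 + 5.26*z - 3.74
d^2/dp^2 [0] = 0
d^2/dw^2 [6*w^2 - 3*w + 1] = 12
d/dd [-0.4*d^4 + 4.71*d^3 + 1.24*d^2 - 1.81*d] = -1.6*d^3 + 14.13*d^2 + 2.48*d - 1.81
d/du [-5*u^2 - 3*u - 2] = -10*u - 3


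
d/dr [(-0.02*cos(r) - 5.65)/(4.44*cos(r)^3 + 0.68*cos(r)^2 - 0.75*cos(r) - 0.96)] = (-0.1776*cos(r)^3 - 75.2716*cos(r)^2 - 7.684*cos(r) + 4.2183)*sin(r)/(19.7136*cos(r)^6 + 6.0384*cos(r)^5 - 6.1976*cos(r)^4 - 9.5448*cos(r)^3 - 0.7431*cos(r)^2 + 1.44*cos(r) + 0.9216)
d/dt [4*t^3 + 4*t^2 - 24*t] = 12*t^2 + 8*t - 24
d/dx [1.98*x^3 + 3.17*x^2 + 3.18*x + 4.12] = 5.94*x^2 + 6.34*x + 3.18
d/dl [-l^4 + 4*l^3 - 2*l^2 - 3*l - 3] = -4*l^3 + 12*l^2 - 4*l - 3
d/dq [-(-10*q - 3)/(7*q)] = -3/(7*q^2)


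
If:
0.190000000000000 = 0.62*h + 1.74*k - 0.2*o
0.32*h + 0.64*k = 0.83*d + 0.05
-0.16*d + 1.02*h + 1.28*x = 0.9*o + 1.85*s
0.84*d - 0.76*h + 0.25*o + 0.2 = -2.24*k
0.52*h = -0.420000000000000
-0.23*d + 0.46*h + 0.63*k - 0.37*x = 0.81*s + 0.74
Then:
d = -0.32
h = -0.81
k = 0.07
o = -2.83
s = -0.36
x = -1.90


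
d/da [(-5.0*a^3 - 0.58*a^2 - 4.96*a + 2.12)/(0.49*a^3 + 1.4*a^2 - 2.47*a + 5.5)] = (-6.7158*a^4 + 29.5608*a^3 - 77.2398*a^2 - 12.316*a - 22.0436)/(0.2401*a^6 + 1.372*a^5 - 0.460600000000001*a^4 - 1.526*a^3 + 21.5009*a^2 - 27.17*a + 30.25)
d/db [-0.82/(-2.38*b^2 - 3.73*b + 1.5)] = (-3.9032*b - 3.0586)/(2.38*b^2 + 3.73*b - 1.5)^2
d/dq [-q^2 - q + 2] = -2*q - 1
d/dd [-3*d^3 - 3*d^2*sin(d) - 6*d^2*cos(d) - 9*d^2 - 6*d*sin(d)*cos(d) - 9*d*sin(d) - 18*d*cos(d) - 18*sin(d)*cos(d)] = 6*d^2*sin(d) - 3*d^2*cos(d) - 9*d^2 + 12*d*sin(d) - 21*d*cos(d) - 6*d*cos(2*d) - 18*d - 9*sin(d) - 3*sin(2*d) - 18*cos(d) - 18*cos(2*d)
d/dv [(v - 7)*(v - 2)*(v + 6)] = 3*v^2 - 6*v - 40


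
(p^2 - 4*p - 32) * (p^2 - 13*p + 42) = p^4 - 17*p^3 + 62*p^2 + 248*p - 1344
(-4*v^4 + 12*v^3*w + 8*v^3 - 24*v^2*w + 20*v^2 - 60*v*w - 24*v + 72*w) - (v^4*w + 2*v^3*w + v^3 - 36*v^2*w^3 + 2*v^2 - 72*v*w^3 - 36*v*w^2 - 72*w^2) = -v^4*w - 4*v^4 + 10*v^3*w + 7*v^3 + 36*v^2*w^3 - 24*v^2*w + 18*v^2 + 72*v*w^3 + 36*v*w^2 - 60*v*w - 24*v + 72*w^2 + 72*w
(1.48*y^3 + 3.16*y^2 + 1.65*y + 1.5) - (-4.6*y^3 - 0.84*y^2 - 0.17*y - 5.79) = 6.08*y^3 + 4.0*y^2 + 1.82*y + 7.29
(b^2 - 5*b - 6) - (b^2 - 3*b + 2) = -2*b - 8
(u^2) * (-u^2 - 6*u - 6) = -u^4 - 6*u^3 - 6*u^2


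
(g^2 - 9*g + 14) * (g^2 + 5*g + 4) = g^4 - 4*g^3 - 27*g^2 + 34*g + 56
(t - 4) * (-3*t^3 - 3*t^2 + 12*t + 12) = -3*t^4 + 9*t^3 + 24*t^2 - 36*t - 48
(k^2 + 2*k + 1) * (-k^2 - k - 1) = -k^4 - 3*k^3 - 4*k^2 - 3*k - 1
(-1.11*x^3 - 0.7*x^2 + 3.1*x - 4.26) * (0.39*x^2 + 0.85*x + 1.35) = -0.4329*x^5 - 1.2165*x^4 - 0.8845*x^3 + 0.0286*x^2 + 0.564000000000001*x - 5.751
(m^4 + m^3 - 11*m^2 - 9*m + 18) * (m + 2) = m^5 + 3*m^4 - 9*m^3 - 31*m^2 + 36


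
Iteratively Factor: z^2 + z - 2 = (z - 1)*(z + 2)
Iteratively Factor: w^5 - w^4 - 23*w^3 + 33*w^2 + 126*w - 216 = (w - 3)*(w^4 + 2*w^3 - 17*w^2 - 18*w + 72) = (w - 3)^2*(w^3 + 5*w^2 - 2*w - 24) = (w - 3)^2*(w - 2)*(w^2 + 7*w + 12) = (w - 3)^2*(w - 2)*(w + 4)*(w + 3)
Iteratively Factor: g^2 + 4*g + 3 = (g + 3)*(g + 1)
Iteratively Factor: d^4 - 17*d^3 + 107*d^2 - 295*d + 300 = (d - 3)*(d^3 - 14*d^2 + 65*d - 100) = (d - 5)*(d - 3)*(d^2 - 9*d + 20) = (d - 5)*(d - 4)*(d - 3)*(d - 5)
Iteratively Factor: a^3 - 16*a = (a + 4)*(a^2 - 4*a) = (a - 4)*(a + 4)*(a)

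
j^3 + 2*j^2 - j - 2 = (j - 1)*(j + 1)*(j + 2)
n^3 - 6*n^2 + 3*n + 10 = (n - 5)*(n - 2)*(n + 1)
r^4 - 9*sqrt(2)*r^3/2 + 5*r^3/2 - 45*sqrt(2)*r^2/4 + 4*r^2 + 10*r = r*(r + 5/2)*(r - 4*sqrt(2))*(r - sqrt(2)/2)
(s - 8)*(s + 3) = s^2 - 5*s - 24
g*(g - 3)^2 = g^3 - 6*g^2 + 9*g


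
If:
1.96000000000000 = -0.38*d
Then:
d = -5.16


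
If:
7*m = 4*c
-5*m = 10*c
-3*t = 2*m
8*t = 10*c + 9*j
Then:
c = 0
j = 0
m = 0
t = 0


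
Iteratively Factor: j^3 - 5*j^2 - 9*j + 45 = (j - 3)*(j^2 - 2*j - 15) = (j - 3)*(j + 3)*(j - 5)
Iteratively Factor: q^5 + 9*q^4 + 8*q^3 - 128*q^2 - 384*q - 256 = (q + 1)*(q^4 + 8*q^3 - 128*q - 256) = (q + 1)*(q + 4)*(q^3 + 4*q^2 - 16*q - 64) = (q + 1)*(q + 4)^2*(q^2 - 16) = (q - 4)*(q + 1)*(q + 4)^2*(q + 4)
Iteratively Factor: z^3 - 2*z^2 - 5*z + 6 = (z + 2)*(z^2 - 4*z + 3) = (z - 3)*(z + 2)*(z - 1)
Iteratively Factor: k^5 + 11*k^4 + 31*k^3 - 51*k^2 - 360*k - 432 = (k - 3)*(k^4 + 14*k^3 + 73*k^2 + 168*k + 144) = (k - 3)*(k + 3)*(k^3 + 11*k^2 + 40*k + 48) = (k - 3)*(k + 3)^2*(k^2 + 8*k + 16) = (k - 3)*(k + 3)^2*(k + 4)*(k + 4)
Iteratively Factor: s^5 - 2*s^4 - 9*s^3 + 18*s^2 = (s - 2)*(s^4 - 9*s^2) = s*(s - 2)*(s^3 - 9*s) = s^2*(s - 2)*(s^2 - 9) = s^2*(s - 3)*(s - 2)*(s + 3)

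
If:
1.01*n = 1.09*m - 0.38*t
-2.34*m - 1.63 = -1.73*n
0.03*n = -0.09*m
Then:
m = -0.22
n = 0.65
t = -2.35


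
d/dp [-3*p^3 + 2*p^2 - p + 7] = -9*p^2 + 4*p - 1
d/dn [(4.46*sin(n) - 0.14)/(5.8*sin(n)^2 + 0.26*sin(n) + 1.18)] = (-25.868*sin(n)^2 + 1.624*sin(n) + 5.2992)*cos(n)/(33.64*sin(n)^4 + 3.016*sin(n)^3 + 13.7556*sin(n)^2 + 0.6136*sin(n) + 1.3924)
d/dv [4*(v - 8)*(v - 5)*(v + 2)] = 12*v^2 - 88*v + 56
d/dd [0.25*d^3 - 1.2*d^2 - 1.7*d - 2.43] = 0.75*d^2 - 2.4*d - 1.7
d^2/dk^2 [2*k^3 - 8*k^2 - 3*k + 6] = 12*k - 16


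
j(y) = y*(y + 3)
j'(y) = 2*y + 3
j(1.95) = 9.65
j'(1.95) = 6.90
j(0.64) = 2.33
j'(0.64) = 4.28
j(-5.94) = 17.46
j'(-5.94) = -8.88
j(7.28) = 74.84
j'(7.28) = 17.56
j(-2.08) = -1.91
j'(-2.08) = -1.16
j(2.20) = 11.44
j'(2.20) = 7.40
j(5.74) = 50.17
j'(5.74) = 14.48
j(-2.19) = -1.77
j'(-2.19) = -1.38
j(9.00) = 108.00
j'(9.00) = 21.00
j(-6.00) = 18.00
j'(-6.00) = -9.00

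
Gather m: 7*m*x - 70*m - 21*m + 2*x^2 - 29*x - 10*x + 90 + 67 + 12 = m*(7*x - 91) + 2*x^2 - 39*x + 169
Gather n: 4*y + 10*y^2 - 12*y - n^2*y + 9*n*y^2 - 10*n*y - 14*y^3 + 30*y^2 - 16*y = -n^2*y + n*(9*y^2 - 10*y) - 14*y^3 + 40*y^2 - 24*y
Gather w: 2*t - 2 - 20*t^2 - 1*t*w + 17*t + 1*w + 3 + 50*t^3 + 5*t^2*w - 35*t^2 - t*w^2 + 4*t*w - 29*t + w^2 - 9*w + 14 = 50*t^3 - 55*t^2 - 10*t + w^2*(1 - t) + w*(5*t^2 + 3*t - 8) + 15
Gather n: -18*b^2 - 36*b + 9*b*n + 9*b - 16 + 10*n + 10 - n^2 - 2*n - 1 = -18*b^2 - 27*b - n^2 + n*(9*b + 8) - 7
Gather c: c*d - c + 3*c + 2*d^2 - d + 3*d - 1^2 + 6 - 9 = c*(d + 2) + 2*d^2 + 2*d - 4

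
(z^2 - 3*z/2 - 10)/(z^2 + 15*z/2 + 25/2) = (z - 4)/(z + 5)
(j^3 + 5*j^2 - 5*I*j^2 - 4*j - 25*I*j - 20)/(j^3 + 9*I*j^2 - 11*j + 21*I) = (j^2 + j*(5 - 4*I) - 20*I)/(j^2 + 10*I*j - 21)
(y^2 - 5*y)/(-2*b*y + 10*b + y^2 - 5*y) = y/(-2*b + y)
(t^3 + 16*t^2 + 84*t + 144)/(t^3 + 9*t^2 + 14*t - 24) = (t + 6)/(t - 1)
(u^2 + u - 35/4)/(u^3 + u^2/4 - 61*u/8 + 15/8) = 2*(2*u + 7)/(4*u^2 + 11*u - 3)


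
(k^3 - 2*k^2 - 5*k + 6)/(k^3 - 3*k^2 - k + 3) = (k + 2)/(k + 1)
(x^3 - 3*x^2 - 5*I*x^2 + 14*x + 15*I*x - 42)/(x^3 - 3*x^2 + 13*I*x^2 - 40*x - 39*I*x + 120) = (x^2 - 5*I*x + 14)/(x^2 + 13*I*x - 40)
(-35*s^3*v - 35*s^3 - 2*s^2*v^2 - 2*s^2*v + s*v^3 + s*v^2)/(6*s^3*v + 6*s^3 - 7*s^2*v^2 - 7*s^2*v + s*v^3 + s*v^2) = (-35*s^2 - 2*s*v + v^2)/(6*s^2 - 7*s*v + v^2)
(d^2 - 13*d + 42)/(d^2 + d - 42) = (d - 7)/(d + 7)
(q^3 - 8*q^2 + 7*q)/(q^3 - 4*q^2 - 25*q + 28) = q/(q + 4)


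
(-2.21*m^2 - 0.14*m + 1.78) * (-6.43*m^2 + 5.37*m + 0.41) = 14.2103*m^4 - 10.9675*m^3 - 13.1033*m^2 + 9.5012*m + 0.7298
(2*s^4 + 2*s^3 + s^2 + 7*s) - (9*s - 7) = 2*s^4 + 2*s^3 + s^2 - 2*s + 7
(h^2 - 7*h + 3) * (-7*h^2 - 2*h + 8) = -7*h^4 + 47*h^3 + h^2 - 62*h + 24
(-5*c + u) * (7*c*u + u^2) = -35*c^2*u + 2*c*u^2 + u^3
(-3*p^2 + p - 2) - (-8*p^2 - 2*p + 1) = 5*p^2 + 3*p - 3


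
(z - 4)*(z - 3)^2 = z^3 - 10*z^2 + 33*z - 36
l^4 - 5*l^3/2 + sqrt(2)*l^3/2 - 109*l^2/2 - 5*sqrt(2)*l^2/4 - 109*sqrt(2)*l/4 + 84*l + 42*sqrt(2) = (l - 8)*(l - 3/2)*(l + 7)*(l + sqrt(2)/2)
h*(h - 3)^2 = h^3 - 6*h^2 + 9*h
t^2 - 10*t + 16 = (t - 8)*(t - 2)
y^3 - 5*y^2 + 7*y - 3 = (y - 3)*(y - 1)^2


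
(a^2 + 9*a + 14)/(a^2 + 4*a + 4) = (a + 7)/(a + 2)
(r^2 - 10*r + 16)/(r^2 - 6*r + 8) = (r - 8)/(r - 4)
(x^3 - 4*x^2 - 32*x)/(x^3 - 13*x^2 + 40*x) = (x + 4)/(x - 5)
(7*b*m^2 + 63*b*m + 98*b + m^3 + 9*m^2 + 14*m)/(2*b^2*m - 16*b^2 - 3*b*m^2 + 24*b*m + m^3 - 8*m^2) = (7*b*m^2 + 63*b*m + 98*b + m^3 + 9*m^2 + 14*m)/(2*b^2*m - 16*b^2 - 3*b*m^2 + 24*b*m + m^3 - 8*m^2)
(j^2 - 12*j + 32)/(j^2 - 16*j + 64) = (j - 4)/(j - 8)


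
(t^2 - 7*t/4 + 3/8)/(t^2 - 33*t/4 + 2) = (t - 3/2)/(t - 8)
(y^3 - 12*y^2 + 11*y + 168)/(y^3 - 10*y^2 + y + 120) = (y - 7)/(y - 5)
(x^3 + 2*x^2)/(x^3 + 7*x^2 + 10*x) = x/(x + 5)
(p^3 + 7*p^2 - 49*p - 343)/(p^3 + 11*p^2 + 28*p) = (p^2 - 49)/(p*(p + 4))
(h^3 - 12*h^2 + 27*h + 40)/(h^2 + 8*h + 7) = (h^2 - 13*h + 40)/(h + 7)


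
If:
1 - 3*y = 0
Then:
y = 1/3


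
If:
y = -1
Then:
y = -1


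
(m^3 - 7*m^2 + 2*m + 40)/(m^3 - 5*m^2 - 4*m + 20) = (m - 4)/(m - 2)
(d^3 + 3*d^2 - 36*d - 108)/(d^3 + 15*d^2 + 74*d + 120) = (d^2 - 3*d - 18)/(d^2 + 9*d + 20)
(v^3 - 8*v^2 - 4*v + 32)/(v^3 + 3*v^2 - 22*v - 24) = (v^3 - 8*v^2 - 4*v + 32)/(v^3 + 3*v^2 - 22*v - 24)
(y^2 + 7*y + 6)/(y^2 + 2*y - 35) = (y^2 + 7*y + 6)/(y^2 + 2*y - 35)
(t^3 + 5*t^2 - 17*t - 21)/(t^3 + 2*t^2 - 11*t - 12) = (t + 7)/(t + 4)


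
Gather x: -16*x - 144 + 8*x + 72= -8*x - 72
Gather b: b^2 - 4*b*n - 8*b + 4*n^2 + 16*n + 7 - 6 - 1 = b^2 + b*(-4*n - 8) + 4*n^2 + 16*n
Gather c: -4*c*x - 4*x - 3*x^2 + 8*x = -4*c*x - 3*x^2 + 4*x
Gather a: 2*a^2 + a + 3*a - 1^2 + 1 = 2*a^2 + 4*a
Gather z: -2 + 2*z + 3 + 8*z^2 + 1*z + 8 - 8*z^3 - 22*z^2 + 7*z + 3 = -8*z^3 - 14*z^2 + 10*z + 12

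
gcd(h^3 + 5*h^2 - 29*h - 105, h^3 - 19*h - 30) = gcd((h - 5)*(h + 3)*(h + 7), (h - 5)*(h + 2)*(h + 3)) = h^2 - 2*h - 15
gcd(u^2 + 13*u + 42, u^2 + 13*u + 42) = u^2 + 13*u + 42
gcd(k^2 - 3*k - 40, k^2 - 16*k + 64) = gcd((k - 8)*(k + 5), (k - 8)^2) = k - 8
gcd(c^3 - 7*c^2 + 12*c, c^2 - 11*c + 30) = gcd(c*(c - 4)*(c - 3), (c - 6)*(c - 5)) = 1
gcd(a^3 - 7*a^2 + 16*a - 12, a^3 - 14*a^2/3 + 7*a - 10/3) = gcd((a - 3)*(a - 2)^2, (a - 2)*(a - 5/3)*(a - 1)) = a - 2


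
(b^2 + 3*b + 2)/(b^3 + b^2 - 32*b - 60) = (b + 1)/(b^2 - b - 30)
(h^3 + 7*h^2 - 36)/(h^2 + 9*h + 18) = h - 2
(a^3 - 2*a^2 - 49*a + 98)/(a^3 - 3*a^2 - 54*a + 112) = (a - 7)/(a - 8)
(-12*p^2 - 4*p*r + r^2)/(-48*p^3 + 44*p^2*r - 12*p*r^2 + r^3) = (2*p + r)/(8*p^2 - 6*p*r + r^2)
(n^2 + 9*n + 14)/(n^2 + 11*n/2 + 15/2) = 2*(n^2 + 9*n + 14)/(2*n^2 + 11*n + 15)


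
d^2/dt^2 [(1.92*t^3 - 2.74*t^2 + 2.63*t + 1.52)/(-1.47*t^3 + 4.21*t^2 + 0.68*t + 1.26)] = (-1.4210854715202e-14*t^7 - 11.9228759999999*t^6 - 45.6143939999999*t^5 + 32.0016060000002*t^4 + 125.978818*t^3 - 308.060832*t^2 + 22.416636*t + 27.927104)/(3.176523*t^9 - 27.292167*t^8 + 73.755045*t^7 - 57.536767*t^6 + 12.668592*t^5 - 65.280234*t^4 - 14.955884*t^3 - 21.79926*t^2 - 3.238704*t - 2.000376)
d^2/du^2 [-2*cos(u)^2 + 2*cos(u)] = -2*cos(u) + 4*cos(2*u)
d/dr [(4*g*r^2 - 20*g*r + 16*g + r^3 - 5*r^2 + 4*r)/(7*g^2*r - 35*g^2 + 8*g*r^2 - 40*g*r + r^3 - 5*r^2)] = (-(7*g^2 + 16*g*r - 40*g + 3*r^2 - 10*r)*(4*g*r^2 - 20*g*r + 16*g + r^3 - 5*r^2 + 4*r) + (8*g*r - 20*g + 3*r^2 - 10*r + 4)*(7*g^2*r - 35*g^2 + 8*g*r^2 - 40*g*r + r^3 - 5*r^2))/(7*g^2*r - 35*g^2 + 8*g*r^2 - 40*g*r + r^3 - 5*r^2)^2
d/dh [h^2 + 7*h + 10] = 2*h + 7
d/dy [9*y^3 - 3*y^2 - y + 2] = 27*y^2 - 6*y - 1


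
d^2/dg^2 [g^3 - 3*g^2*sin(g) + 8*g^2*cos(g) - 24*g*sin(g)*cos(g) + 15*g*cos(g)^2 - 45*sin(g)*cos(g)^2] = 3*g^2*sin(g) - 8*g^2*cos(g) - 32*g*sin(g) + 48*g*sin(2*g) - 12*g*cos(g) - 30*g*cos(2*g) + 6*g + 21*sin(g)/4 - 30*sin(2*g) + 405*sin(3*g)/4 + 16*cos(g) - 48*cos(2*g)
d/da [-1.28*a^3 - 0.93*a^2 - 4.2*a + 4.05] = -3.84*a^2 - 1.86*a - 4.2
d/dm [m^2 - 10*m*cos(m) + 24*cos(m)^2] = 10*m*sin(m) + 2*m - 24*sin(2*m) - 10*cos(m)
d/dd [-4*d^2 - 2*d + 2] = -8*d - 2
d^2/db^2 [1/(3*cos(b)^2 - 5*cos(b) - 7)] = (36*sin(b)^4 - 127*sin(b)^2 + 85*cos(b)/4 - 45*cos(3*b)/4 - 1)/(3*sin(b)^2 + 5*cos(b) + 4)^3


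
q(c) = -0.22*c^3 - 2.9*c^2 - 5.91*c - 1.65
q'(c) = -0.66*c^2 - 5.8*c - 5.91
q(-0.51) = 0.64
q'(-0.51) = -3.12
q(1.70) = -21.16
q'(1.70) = -17.68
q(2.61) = -40.74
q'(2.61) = -25.54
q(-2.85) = -3.27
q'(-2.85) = 5.26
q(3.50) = -67.29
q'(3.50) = -34.30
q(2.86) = -47.42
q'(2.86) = -27.90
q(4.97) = -129.66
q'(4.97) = -51.04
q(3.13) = -55.31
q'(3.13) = -30.53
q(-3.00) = -4.08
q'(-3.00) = 5.55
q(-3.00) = -4.08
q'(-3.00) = 5.55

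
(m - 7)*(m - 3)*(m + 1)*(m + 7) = m^4 - 2*m^3 - 52*m^2 + 98*m + 147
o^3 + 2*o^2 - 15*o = o*(o - 3)*(o + 5)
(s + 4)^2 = s^2 + 8*s + 16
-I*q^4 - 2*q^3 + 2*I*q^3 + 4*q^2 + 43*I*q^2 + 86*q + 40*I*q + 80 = (q - 8)*(q + 5)*(q - 2*I)*(-I*q - I)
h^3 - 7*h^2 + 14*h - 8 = (h - 4)*(h - 2)*(h - 1)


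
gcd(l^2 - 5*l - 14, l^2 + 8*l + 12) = l + 2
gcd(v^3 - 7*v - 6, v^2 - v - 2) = v + 1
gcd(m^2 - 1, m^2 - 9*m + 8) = m - 1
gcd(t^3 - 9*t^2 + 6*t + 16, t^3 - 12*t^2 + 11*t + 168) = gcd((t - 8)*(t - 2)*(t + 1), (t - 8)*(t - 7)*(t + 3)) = t - 8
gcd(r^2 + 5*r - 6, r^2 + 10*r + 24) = r + 6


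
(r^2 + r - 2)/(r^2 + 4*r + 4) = (r - 1)/(r + 2)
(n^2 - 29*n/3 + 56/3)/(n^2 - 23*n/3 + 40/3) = (n - 7)/(n - 5)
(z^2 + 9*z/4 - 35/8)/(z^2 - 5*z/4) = (z + 7/2)/z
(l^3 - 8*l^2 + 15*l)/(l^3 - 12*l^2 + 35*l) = (l - 3)/(l - 7)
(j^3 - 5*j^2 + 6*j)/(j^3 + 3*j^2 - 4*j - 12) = j*(j - 3)/(j^2 + 5*j + 6)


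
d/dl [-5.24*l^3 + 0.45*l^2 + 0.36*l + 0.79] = -15.72*l^2 + 0.9*l + 0.36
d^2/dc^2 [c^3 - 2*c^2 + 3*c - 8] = 6*c - 4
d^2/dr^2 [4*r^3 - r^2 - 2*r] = 24*r - 2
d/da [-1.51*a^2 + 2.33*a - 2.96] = 2.33 - 3.02*a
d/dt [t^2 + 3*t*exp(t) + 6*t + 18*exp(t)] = 3*t*exp(t) + 2*t + 21*exp(t) + 6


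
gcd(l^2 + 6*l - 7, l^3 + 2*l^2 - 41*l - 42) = l + 7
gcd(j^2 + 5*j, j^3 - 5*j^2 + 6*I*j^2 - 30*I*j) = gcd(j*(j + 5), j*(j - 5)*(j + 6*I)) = j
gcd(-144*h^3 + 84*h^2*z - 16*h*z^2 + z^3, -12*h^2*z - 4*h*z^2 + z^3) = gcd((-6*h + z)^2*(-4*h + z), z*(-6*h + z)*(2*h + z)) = -6*h + z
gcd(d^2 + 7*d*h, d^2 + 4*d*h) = d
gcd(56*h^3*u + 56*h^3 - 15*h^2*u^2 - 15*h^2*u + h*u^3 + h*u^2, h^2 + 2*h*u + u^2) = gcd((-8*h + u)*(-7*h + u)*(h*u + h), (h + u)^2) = 1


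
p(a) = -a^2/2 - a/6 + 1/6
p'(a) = -a - 1/6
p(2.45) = -3.24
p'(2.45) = -2.62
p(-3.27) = -4.63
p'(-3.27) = 3.10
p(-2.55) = -2.66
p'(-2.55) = 2.38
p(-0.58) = 0.10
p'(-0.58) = 0.41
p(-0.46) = 0.14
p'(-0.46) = 0.29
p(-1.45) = -0.64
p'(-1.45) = 1.28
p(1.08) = -0.60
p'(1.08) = -1.25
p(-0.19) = 0.18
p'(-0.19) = 0.02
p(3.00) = -4.83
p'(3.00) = -3.17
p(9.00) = -41.83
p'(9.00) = -9.17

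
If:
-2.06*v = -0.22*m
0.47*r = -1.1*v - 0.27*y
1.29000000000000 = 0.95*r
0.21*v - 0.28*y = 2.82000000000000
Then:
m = 14.96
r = 1.36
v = 1.60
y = -8.87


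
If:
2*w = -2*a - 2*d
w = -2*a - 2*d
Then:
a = -d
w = 0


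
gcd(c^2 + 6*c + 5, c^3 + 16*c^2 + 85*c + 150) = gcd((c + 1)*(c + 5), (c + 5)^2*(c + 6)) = c + 5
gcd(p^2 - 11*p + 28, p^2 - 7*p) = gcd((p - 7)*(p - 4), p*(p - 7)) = p - 7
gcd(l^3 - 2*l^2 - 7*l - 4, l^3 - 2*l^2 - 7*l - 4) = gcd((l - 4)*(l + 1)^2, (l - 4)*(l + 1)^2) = l^3 - 2*l^2 - 7*l - 4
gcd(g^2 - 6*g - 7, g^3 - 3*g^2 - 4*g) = g + 1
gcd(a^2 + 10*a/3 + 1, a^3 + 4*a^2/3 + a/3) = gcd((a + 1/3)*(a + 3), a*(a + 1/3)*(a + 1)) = a + 1/3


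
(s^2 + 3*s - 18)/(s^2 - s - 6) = (s + 6)/(s + 2)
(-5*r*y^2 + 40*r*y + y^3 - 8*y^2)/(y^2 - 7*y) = (-5*r*y + 40*r + y^2 - 8*y)/(y - 7)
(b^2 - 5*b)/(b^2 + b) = (b - 5)/(b + 1)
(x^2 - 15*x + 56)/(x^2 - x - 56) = (x - 7)/(x + 7)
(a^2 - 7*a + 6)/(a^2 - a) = (a - 6)/a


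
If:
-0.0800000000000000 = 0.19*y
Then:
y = -0.42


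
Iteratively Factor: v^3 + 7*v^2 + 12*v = (v)*(v^2 + 7*v + 12) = v*(v + 4)*(v + 3)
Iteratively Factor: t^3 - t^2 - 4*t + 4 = (t + 2)*(t^2 - 3*t + 2) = (t - 1)*(t + 2)*(t - 2)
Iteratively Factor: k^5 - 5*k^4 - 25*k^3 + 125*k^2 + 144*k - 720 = (k + 4)*(k^4 - 9*k^3 + 11*k^2 + 81*k - 180) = (k - 5)*(k + 4)*(k^3 - 4*k^2 - 9*k + 36) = (k - 5)*(k + 3)*(k + 4)*(k^2 - 7*k + 12) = (k - 5)*(k - 3)*(k + 3)*(k + 4)*(k - 4)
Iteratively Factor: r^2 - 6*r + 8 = (r - 2)*(r - 4)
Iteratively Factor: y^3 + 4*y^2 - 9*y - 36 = (y + 3)*(y^2 + y - 12) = (y - 3)*(y + 3)*(y + 4)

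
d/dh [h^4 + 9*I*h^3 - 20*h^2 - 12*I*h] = 4*h^3 + 27*I*h^2 - 40*h - 12*I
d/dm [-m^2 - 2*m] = -2*m - 2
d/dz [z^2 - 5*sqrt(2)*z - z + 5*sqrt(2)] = 2*z - 5*sqrt(2) - 1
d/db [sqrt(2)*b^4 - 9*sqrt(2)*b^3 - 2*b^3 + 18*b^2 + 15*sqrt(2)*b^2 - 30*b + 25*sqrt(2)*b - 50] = 4*sqrt(2)*b^3 - 27*sqrt(2)*b^2 - 6*b^2 + 36*b + 30*sqrt(2)*b - 30 + 25*sqrt(2)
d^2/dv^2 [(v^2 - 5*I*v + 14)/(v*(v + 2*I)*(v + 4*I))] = 2*(v^3 - 21*I*v^2 + 84*v + 112*I)/(v^3*(v^3 + 12*I*v^2 - 48*v - 64*I))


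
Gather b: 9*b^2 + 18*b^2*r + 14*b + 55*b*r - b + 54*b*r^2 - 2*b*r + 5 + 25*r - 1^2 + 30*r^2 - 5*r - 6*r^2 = b^2*(18*r + 9) + b*(54*r^2 + 53*r + 13) + 24*r^2 + 20*r + 4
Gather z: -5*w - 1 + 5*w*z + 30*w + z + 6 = 25*w + z*(5*w + 1) + 5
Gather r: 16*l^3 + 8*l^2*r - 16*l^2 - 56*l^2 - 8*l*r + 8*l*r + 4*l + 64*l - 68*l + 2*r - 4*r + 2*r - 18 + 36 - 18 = 16*l^3 + 8*l^2*r - 72*l^2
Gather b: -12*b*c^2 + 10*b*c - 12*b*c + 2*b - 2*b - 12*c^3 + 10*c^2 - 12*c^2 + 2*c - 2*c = b*(-12*c^2 - 2*c) - 12*c^3 - 2*c^2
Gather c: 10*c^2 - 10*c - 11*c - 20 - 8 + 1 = 10*c^2 - 21*c - 27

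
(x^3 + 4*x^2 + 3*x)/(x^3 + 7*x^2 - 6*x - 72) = x*(x^2 + 4*x + 3)/(x^3 + 7*x^2 - 6*x - 72)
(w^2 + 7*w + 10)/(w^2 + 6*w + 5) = (w + 2)/(w + 1)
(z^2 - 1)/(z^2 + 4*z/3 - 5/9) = 9*(z^2 - 1)/(9*z^2 + 12*z - 5)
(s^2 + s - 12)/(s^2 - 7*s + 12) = (s + 4)/(s - 4)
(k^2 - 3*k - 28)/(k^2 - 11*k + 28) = (k + 4)/(k - 4)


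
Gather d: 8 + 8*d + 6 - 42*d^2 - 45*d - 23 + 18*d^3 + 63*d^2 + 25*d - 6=18*d^3 + 21*d^2 - 12*d - 15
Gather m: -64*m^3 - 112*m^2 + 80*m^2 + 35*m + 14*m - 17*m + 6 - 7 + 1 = -64*m^3 - 32*m^2 + 32*m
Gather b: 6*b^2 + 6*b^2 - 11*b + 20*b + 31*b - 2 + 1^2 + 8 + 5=12*b^2 + 40*b + 12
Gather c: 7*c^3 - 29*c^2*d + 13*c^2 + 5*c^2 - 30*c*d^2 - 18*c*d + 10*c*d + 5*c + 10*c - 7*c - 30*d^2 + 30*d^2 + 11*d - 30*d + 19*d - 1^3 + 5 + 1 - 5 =7*c^3 + c^2*(18 - 29*d) + c*(-30*d^2 - 8*d + 8)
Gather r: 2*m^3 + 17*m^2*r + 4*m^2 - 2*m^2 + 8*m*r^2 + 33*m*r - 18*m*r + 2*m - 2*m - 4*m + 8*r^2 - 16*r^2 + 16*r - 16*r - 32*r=2*m^3 + 2*m^2 - 4*m + r^2*(8*m - 8) + r*(17*m^2 + 15*m - 32)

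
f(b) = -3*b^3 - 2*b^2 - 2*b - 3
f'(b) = -9*b^2 - 4*b - 2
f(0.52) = -5.00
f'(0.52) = -6.51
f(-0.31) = -2.48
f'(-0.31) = -1.62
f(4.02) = -238.26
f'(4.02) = -163.52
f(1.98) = -38.09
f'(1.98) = -45.20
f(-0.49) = -2.15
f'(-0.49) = -2.20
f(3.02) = -109.91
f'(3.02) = -96.16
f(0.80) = -7.42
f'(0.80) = -10.96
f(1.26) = -14.70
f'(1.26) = -21.33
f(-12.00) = 4917.00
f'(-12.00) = -1250.00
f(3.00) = -108.00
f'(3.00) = -95.00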